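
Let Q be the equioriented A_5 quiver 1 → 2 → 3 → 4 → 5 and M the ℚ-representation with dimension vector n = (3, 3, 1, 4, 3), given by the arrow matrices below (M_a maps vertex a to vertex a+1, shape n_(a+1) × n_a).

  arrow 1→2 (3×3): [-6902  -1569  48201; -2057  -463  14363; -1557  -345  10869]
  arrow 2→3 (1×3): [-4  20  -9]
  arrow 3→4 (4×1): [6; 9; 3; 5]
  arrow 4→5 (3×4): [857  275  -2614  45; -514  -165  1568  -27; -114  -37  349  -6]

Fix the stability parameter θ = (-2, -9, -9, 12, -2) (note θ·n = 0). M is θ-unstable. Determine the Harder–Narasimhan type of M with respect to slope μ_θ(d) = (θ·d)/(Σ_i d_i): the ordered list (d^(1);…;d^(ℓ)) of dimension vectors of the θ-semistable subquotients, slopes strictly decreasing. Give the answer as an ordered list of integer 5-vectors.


Via rank(M_{q-1}∘⋯∘M_p): M ≅ I[1,1], I[1,2], I[1,4], I[2,2], I[4,5]^3.
μ_θ-semistable layers: μ^(1)=12; μ^(2)=5; μ^(3)=-2; μ^(4)=-11/2; μ^(5)=-20/3; μ^(6)=-9

((0, 0, 0, 1, 0); (0, 0, 0, 3, 3); (1, 0, 0, 0, 0); (1, 1, 0, 0, 0); (1, 1, 1, 0, 0); (0, 1, 0, 0, 0))


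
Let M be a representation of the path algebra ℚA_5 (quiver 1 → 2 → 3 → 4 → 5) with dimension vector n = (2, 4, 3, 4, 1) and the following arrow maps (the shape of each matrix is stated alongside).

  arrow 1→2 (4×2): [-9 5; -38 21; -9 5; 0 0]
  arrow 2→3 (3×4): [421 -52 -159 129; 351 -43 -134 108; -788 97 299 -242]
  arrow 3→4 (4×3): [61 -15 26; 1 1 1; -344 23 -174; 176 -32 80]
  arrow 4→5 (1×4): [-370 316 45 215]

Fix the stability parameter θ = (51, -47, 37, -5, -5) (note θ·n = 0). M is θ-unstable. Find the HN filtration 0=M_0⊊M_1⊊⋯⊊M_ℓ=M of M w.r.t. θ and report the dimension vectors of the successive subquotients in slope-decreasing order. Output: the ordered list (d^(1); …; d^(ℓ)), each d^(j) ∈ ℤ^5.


Barcode: M ≅ I[1,4], I[1,5], I[2,2], I[2,4], I[4,4]. HN layers by μ_θ (5 steps, strictly decreasing):
  μ^(1)=16; μ^(2)=9; μ^(3)=2; μ^(4)=-5; μ^(5)=-47

((0, 0, 2, 2, 0); (0, 0, 1, 1, 1); (2, 2, 0, 0, 0); (0, 0, 0, 1, 0); (0, 2, 0, 0, 0))


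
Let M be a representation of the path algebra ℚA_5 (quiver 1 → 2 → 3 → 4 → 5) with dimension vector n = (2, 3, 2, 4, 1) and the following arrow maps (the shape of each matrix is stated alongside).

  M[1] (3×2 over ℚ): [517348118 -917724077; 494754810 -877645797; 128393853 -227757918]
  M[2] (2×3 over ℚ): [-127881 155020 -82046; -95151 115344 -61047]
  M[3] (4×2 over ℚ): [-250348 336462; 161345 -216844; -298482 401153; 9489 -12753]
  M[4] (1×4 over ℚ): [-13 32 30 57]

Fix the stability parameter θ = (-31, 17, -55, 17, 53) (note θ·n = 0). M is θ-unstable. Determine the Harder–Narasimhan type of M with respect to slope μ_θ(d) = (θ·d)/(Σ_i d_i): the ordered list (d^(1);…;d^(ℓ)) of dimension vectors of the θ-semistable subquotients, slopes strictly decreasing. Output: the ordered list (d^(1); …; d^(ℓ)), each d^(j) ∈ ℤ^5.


Interval decomposition of M: I[1,4], I[1,5], I[2,2], I[4,4]^2.
HN type (ℓ=4): μ^(1)=53; μ^(2)=17; μ^(3)=-19; μ^(4)=-31

((0, 0, 0, 0, 1); (0, 1, 0, 4, 0); (0, 2, 2, 0, 0); (2, 0, 0, 0, 0))


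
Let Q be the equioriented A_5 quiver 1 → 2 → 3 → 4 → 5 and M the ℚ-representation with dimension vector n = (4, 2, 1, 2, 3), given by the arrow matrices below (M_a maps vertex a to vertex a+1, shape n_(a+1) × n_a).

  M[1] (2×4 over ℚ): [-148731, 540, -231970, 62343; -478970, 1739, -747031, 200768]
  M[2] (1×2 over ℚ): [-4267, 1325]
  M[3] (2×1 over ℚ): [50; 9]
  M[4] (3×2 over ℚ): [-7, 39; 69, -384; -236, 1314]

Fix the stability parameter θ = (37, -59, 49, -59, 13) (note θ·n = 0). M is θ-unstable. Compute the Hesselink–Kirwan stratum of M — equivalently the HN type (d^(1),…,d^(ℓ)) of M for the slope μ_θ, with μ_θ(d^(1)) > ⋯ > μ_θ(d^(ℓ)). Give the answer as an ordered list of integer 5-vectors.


Interval decomposition of M: I[1,1]^2, I[1,2], I[1,5], I[4,5], I[5,5].
HN type (ℓ=5): μ^(1)=37; μ^(2)=13; μ^(3)=-5; μ^(4)=-11; μ^(5)=-59

((2, 0, 0, 0, 0); (0, 0, 0, 0, 3); (0, 0, 1, 1, 0); (2, 2, 0, 0, 0); (0, 0, 0, 1, 0))


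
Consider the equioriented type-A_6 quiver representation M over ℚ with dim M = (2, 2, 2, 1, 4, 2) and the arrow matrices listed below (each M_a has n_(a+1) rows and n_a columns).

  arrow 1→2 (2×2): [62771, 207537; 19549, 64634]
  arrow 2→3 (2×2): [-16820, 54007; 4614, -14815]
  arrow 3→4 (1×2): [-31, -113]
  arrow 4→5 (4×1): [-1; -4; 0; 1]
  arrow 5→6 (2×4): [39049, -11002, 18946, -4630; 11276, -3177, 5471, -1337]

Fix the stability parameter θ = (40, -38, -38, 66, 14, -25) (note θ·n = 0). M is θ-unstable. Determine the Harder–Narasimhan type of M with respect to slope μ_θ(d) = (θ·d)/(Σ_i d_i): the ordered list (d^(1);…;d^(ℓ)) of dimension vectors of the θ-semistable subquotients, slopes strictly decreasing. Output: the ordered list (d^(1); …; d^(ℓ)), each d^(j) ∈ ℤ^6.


Via rank(M_{q-1}∘⋯∘M_p): M ≅ I[1,3], I[1,6], I[5,5]^2, I[5,6].
μ_θ-semistable layers: μ^(1)=55/3; μ^(2)=14; μ^(3)=-11/2; μ^(4)=-12

((0, 0, 0, 1, 1, 1); (0, 0, 0, 0, 2, 0); (0, 0, 0, 0, 1, 1); (2, 2, 2, 0, 0, 0))


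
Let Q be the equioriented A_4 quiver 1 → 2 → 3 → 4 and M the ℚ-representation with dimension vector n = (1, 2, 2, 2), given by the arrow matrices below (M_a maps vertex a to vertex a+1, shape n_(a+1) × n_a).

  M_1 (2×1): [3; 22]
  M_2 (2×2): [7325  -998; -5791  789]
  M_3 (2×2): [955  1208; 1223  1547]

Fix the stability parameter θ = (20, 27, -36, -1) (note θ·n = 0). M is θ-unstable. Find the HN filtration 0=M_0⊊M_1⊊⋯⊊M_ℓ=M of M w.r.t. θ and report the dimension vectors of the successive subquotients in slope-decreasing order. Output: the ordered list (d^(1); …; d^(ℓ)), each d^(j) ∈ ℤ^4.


Barcode: M ≅ I[1,4], I[2,4]. HN layers by μ_θ (3 steps, strictly decreasing):
  μ^(1)=5/2; μ^(2)=-1; μ^(3)=-9/2

((1, 1, 1, 1); (0, 0, 0, 1); (0, 1, 1, 0))


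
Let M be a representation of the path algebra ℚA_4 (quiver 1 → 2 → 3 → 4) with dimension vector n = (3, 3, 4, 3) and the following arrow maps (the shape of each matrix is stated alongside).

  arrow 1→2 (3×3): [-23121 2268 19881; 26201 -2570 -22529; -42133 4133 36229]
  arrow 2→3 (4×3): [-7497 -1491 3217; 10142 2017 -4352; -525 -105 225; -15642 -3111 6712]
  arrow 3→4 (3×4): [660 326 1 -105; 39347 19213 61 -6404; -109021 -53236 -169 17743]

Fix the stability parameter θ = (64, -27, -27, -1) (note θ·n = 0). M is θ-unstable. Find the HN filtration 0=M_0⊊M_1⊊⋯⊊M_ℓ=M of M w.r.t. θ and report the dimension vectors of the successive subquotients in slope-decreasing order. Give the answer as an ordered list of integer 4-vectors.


Barcode: M ≅ I[1,1], I[1,4]^2, I[2,2], I[3,3], I[3,4]. HN layers by μ_θ (4 steps, strictly decreasing):
  μ^(1)=64; μ^(2)=9/4; μ^(3)=-1; μ^(4)=-27

((1, 0, 0, 0); (2, 2, 2, 2); (0, 0, 0, 1); (0, 1, 2, 0))


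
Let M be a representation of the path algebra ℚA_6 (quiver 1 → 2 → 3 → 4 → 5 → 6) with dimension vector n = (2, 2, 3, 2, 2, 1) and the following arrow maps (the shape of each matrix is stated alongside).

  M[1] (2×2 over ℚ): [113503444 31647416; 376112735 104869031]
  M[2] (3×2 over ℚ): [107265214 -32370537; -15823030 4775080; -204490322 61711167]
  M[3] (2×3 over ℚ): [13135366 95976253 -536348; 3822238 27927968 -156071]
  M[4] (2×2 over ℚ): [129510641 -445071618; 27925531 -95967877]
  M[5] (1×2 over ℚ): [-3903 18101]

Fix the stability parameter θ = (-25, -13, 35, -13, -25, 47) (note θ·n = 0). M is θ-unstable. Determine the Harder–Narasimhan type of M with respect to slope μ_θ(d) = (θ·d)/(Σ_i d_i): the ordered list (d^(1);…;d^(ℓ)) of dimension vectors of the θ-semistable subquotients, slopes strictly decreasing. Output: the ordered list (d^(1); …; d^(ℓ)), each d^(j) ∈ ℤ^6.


Barcode: M ≅ I[1,5], I[1,6], I[3,3]. HN layers by μ_θ (5 steps, strictly decreasing):
  μ^(1)=47; μ^(2)=35; μ^(3)=-1; μ^(4)=-13; μ^(5)=-25

((0, 0, 0, 0, 0, 1); (0, 0, 1, 0, 0, 0); (0, 0, 2, 2, 2, 0); (0, 2, 0, 0, 0, 0); (2, 0, 0, 0, 0, 0))


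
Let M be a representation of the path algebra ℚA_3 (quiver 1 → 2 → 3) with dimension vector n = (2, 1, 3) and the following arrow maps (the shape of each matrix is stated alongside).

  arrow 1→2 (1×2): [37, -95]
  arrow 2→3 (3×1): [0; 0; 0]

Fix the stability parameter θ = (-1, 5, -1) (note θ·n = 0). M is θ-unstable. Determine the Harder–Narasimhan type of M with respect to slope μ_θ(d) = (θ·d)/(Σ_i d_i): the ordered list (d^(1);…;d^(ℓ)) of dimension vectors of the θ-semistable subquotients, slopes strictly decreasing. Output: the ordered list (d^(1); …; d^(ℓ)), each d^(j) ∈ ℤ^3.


Via rank(M_{q-1}∘⋯∘M_p): M ≅ I[1,1], I[1,2], I[3,3]^3.
μ_θ-semistable layers: μ^(1)=5; μ^(2)=-1

((0, 1, 0); (2, 0, 3))


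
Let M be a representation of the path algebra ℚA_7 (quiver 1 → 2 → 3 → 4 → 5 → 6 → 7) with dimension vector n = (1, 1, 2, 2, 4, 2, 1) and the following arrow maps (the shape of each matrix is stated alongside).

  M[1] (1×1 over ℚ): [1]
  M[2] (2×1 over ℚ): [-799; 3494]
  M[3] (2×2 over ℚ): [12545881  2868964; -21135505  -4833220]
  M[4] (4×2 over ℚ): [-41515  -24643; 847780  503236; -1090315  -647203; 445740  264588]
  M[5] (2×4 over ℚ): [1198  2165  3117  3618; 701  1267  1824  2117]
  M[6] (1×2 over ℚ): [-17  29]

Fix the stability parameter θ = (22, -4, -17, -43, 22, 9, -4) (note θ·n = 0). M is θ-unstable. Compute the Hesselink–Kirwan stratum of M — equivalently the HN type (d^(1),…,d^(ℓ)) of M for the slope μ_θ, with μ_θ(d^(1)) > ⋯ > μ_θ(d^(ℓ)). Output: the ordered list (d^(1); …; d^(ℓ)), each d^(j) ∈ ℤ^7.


Via rank(M_{q-1}∘⋯∘M_p): M ≅ I[1,4], I[3,3], I[4,7], I[5,5]^2, I[5,6].
μ_θ-semistable layers: μ^(1)=22; μ^(2)=31/2; μ^(3)=9; μ^(4)=-21/2; μ^(5)=-17; μ^(6)=-43

((0, 0, 0, 0, 2, 0, 0); (0, 0, 0, 0, 1, 1, 0); (0, 0, 0, 0, 1, 1, 1); (1, 1, 1, 1, 0, 0, 0); (0, 0, 1, 0, 0, 0, 0); (0, 0, 0, 1, 0, 0, 0))


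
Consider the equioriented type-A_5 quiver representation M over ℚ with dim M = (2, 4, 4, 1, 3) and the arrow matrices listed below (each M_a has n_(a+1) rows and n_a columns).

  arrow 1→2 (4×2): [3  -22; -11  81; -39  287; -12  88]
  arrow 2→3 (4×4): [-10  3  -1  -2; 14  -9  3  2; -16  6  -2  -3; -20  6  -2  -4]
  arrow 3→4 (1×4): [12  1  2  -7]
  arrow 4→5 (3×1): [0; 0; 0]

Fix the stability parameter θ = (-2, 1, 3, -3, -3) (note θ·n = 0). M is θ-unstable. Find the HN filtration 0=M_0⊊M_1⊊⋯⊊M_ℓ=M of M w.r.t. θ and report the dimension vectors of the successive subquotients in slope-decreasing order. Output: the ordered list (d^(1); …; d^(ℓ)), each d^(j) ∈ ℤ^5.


Interval decomposition of M: I[1,2]^2, I[2,3], I[2,4], I[3,3]^2, I[5,5]^3.
HN type (ℓ=5): μ^(1)=3; μ^(2)=1; μ^(3)=1/3; μ^(4)=-2; μ^(5)=-3

((0, 0, 3, 0, 0); (0, 3, 0, 0, 0); (0, 1, 1, 1, 0); (2, 0, 0, 0, 0); (0, 0, 0, 0, 3))


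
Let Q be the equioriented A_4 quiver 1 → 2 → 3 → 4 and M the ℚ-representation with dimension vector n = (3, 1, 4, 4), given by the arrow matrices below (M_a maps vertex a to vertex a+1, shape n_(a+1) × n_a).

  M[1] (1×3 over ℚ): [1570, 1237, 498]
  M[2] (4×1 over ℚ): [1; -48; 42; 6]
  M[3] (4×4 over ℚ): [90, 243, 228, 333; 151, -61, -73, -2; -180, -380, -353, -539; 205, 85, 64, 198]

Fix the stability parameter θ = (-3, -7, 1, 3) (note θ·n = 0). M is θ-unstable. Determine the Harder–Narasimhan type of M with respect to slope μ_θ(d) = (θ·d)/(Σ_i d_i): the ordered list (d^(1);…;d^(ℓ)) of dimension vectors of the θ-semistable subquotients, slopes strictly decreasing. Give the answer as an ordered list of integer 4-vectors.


Interval decomposition of M: I[1,1]^2, I[1,4], I[3,4]^3.
HN type (ℓ=4): μ^(1)=3; μ^(2)=1; μ^(3)=-3; μ^(4)=-5

((0, 0, 0, 4); (0, 0, 4, 0); (2, 0, 0, 0); (1, 1, 0, 0))


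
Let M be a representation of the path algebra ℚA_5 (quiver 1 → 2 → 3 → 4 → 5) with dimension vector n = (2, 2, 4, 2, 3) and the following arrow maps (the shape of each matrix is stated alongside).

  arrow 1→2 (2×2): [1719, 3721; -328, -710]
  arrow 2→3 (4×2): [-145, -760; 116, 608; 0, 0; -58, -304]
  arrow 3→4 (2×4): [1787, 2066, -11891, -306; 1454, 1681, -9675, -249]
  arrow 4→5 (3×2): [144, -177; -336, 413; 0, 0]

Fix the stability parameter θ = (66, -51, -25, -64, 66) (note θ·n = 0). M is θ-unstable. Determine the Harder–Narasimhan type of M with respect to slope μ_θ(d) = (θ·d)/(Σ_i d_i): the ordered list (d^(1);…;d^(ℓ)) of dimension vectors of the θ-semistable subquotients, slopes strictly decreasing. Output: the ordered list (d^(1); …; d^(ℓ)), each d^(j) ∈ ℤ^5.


Barcode: M ≅ I[1,2], I[1,4], I[3,3]^2, I[3,5], I[5,5]^2. HN layers by μ_θ (5 steps, strictly decreasing):
  μ^(1)=66; μ^(2)=15/2; μ^(3)=-37/2; μ^(4)=-25; μ^(5)=-89/2

((0, 0, 0, 0, 3); (1, 1, 0, 0, 0); (1, 1, 1, 1, 0); (0, 0, 2, 0, 0); (0, 0, 1, 1, 0))


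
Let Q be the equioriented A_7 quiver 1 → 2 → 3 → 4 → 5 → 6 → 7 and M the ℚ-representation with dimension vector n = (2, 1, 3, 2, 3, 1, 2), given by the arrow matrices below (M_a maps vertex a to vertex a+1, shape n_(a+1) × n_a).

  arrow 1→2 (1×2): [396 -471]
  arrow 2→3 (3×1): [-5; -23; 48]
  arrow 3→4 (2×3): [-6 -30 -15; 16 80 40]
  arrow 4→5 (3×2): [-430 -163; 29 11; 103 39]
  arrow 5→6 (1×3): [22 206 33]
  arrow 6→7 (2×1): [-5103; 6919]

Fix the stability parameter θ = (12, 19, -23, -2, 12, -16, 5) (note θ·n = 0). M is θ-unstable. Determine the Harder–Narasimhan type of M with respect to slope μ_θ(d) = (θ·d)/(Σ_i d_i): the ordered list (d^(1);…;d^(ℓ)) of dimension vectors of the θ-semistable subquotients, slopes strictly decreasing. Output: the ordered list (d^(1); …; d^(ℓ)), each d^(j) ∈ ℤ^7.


Barcode: M ≅ I[1,1], I[1,3], I[3,3], I[3,7], I[4,5], I[5,5], I[7,7]. HN layers by μ_θ (5 steps, strictly decreasing):
  μ^(1)=12; μ^(2)=5; μ^(3)=8/3; μ^(4)=-2; μ^(5)=-23

((1, 0, 0, 0, 2, 0, 0); (0, 0, 0, 0, 0, 0, 2); (1, 1, 1, 0, 0, 0, 0); (0, 0, 0, 2, 1, 1, 0); (0, 0, 2, 0, 0, 0, 0))


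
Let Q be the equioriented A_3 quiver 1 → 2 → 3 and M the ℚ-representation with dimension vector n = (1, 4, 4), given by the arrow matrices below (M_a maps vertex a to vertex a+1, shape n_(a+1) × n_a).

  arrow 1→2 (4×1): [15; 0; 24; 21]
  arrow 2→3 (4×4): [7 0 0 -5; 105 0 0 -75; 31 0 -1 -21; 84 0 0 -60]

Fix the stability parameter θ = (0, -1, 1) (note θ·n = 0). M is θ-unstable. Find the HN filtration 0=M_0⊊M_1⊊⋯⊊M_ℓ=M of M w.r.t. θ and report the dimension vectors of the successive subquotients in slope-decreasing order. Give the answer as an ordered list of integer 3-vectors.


Via rank(M_{q-1}∘⋯∘M_p): M ≅ I[1,2], I[2,2], I[2,3]^2, I[3,3]^2.
μ_θ-semistable layers: μ^(1)=1; μ^(2)=-1/2; μ^(3)=-1

((0, 0, 4); (1, 1, 0); (0, 3, 0))


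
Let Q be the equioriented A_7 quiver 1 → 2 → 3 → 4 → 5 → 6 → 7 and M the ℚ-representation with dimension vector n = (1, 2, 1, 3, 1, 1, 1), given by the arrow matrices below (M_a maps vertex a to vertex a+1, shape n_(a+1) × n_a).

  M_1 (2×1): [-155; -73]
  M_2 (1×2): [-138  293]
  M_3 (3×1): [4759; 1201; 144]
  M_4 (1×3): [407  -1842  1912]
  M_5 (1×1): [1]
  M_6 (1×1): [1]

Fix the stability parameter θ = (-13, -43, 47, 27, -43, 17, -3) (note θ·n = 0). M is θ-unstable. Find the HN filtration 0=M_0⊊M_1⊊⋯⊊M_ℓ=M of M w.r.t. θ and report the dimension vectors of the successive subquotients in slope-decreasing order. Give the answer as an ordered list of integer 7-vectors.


Interval decomposition of M: I[1,7], I[2,2], I[4,4]^2.
HN type (ℓ=4): μ^(1)=27; μ^(2)=9; μ^(3)=-28; μ^(4)=-43

((0, 0, 0, 2, 0, 0, 0); (0, 0, 1, 1, 1, 1, 1); (1, 1, 0, 0, 0, 0, 0); (0, 1, 0, 0, 0, 0, 0))


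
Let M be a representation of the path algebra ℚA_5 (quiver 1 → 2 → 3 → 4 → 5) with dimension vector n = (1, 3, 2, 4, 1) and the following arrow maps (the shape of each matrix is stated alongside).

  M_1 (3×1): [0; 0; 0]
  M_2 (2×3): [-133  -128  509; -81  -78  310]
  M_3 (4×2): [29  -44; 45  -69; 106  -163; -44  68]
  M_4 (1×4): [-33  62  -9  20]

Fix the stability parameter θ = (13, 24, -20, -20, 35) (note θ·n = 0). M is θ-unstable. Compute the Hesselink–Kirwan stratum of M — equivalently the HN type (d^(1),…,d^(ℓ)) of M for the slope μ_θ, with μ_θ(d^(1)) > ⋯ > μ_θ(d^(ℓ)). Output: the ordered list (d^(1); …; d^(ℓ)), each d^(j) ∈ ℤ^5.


Interval decomposition of M: I[1,1], I[2,2], I[2,4], I[2,5], I[4,4]^2.
HN type (ℓ=5): μ^(1)=35; μ^(2)=24; μ^(3)=13; μ^(4)=-16/3; μ^(5)=-20

((0, 0, 0, 0, 1); (0, 1, 0, 0, 0); (1, 0, 0, 0, 0); (0, 2, 2, 2, 0); (0, 0, 0, 2, 0))


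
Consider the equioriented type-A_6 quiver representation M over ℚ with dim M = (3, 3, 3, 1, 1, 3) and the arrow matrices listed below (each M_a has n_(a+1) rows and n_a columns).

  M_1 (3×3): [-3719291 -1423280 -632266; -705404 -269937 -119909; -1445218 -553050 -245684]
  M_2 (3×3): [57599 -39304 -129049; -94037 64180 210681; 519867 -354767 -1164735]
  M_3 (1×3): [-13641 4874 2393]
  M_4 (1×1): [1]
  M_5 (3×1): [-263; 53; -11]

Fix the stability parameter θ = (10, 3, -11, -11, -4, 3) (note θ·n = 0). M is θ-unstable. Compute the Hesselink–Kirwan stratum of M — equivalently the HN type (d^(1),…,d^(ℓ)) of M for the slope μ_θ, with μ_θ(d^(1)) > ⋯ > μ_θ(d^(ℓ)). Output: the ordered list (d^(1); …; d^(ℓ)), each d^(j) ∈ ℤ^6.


Interval decomposition of M: I[1,3]^2, I[1,6], I[6,6]^2.
HN type (ℓ=3): μ^(1)=3; μ^(2)=2/3; μ^(3)=-13/5

((0, 0, 0, 0, 0, 3); (2, 2, 2, 0, 0, 0); (1, 1, 1, 1, 1, 0))


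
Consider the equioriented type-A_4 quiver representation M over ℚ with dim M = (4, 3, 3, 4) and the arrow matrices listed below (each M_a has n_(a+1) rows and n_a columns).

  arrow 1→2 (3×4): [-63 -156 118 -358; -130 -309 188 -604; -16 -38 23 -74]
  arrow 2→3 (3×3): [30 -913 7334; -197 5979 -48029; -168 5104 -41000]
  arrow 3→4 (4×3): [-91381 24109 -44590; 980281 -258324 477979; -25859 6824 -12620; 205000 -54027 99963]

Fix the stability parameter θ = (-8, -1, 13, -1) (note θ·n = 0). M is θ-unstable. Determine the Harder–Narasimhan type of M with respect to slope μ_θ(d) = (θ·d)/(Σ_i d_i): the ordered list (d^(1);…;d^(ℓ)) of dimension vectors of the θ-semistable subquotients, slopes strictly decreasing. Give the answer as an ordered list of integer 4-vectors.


Barcode: M ≅ I[1,1], I[1,2], I[1,4]^2, I[3,4], I[4,4]. HN layers by μ_θ (3 steps, strictly decreasing):
  μ^(1)=6; μ^(2)=-1; μ^(3)=-8

((0, 0, 3, 3); (0, 3, 0, 1); (4, 0, 0, 0))


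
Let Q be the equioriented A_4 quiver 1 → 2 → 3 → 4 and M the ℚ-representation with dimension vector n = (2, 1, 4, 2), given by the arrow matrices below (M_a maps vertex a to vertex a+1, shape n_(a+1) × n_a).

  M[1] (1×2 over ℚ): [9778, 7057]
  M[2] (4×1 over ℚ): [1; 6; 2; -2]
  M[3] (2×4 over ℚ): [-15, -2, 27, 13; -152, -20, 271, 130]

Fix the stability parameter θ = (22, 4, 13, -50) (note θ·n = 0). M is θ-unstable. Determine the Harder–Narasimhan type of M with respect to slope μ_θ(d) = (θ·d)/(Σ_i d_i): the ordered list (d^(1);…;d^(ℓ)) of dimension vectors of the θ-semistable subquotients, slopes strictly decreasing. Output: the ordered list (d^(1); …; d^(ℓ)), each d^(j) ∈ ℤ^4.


Barcode: M ≅ I[1,1], I[1,4], I[3,3]^2, I[3,4]. HN layers by μ_θ (4 steps, strictly decreasing):
  μ^(1)=22; μ^(2)=13; μ^(3)=-11/4; μ^(4)=-37/2

((1, 0, 0, 0); (0, 0, 2, 0); (1, 1, 1, 1); (0, 0, 1, 1))


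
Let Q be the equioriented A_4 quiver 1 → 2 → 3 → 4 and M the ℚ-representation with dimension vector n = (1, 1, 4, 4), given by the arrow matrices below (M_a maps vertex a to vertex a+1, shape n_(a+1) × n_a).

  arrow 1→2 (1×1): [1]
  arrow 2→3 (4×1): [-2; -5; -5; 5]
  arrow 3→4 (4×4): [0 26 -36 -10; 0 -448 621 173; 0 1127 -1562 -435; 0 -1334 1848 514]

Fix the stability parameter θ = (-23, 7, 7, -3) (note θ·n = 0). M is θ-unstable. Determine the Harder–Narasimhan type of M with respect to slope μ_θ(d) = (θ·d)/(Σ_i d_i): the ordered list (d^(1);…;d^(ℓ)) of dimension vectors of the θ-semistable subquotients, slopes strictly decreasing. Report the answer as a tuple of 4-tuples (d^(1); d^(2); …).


Via rank(M_{q-1}∘⋯∘M_p): M ≅ I[1,3], I[3,3], I[3,4]^2, I[4,4]^2.
μ_θ-semistable layers: μ^(1)=7; μ^(2)=2; μ^(3)=-3; μ^(4)=-23

((0, 1, 2, 0); (0, 0, 2, 2); (0, 0, 0, 2); (1, 0, 0, 0))


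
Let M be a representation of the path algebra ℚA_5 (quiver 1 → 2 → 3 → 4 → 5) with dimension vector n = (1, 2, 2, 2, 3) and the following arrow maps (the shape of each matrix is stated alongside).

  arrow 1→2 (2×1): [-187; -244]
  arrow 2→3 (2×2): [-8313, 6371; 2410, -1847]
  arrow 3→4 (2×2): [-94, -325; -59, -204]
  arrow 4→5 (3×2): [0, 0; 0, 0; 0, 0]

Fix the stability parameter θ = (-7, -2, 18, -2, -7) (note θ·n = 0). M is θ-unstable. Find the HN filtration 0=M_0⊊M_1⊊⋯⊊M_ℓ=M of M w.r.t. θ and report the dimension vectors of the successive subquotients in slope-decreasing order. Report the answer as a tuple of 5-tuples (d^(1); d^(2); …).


Interval decomposition of M: I[1,4], I[2,4], I[5,5]^3.
HN type (ℓ=3): μ^(1)=8; μ^(2)=-2; μ^(3)=-7

((0, 0, 2, 2, 0); (0, 2, 0, 0, 0); (1, 0, 0, 0, 3))


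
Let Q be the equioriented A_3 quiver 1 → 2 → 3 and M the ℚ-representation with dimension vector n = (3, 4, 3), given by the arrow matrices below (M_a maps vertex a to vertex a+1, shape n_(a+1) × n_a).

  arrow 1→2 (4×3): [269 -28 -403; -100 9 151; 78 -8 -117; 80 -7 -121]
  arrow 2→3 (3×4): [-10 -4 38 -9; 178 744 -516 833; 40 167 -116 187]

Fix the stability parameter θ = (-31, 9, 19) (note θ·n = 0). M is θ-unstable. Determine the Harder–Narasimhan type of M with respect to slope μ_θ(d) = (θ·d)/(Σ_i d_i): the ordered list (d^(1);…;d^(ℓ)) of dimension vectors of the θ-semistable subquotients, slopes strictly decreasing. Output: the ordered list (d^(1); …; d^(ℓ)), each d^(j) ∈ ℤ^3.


Via rank(M_{q-1}∘⋯∘M_p): M ≅ I[1,2], I[1,3]^2, I[2,3].
μ_θ-semistable layers: μ^(1)=19; μ^(2)=9; μ^(3)=-31

((0, 0, 3); (0, 4, 0); (3, 0, 0))


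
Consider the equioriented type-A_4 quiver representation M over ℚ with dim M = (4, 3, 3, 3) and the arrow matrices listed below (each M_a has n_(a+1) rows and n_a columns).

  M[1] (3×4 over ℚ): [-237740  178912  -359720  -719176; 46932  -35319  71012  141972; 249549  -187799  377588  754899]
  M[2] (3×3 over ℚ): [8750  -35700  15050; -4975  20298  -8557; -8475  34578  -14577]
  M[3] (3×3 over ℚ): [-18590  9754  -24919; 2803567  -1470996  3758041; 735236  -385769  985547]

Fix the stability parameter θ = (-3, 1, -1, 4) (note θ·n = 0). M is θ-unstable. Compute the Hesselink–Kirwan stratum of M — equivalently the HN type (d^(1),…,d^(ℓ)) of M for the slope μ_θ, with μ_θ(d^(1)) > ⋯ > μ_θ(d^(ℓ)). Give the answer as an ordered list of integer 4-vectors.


Via rank(M_{q-1}∘⋯∘M_p): M ≅ I[1,1], I[1,2]^2, I[1,4], I[3,4]^2.
μ_θ-semistable layers: μ^(1)=4; μ^(2)=1; μ^(3)=0; μ^(4)=-1; μ^(5)=-3

((0, 0, 0, 3); (0, 2, 0, 0); (0, 1, 1, 0); (0, 0, 2, 0); (4, 0, 0, 0))


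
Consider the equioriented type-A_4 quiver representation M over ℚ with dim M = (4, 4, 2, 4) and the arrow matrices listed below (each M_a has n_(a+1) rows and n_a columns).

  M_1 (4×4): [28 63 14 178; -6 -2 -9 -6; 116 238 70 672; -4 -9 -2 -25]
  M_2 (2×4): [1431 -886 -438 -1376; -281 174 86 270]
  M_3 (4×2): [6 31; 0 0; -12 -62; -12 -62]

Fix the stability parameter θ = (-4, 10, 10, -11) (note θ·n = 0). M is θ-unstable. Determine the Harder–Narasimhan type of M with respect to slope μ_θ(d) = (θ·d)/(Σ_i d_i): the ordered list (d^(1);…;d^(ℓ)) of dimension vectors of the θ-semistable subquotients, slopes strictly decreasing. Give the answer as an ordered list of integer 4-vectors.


Barcode: M ≅ I[1,1], I[1,2], I[1,3], I[1,4], I[2,2], I[4,4]^3. HN layers by μ_θ (4 steps, strictly decreasing):
  μ^(1)=10; μ^(2)=3; μ^(3)=-4; μ^(4)=-11

((0, 3, 1, 0); (0, 1, 1, 1); (4, 0, 0, 0); (0, 0, 0, 3))


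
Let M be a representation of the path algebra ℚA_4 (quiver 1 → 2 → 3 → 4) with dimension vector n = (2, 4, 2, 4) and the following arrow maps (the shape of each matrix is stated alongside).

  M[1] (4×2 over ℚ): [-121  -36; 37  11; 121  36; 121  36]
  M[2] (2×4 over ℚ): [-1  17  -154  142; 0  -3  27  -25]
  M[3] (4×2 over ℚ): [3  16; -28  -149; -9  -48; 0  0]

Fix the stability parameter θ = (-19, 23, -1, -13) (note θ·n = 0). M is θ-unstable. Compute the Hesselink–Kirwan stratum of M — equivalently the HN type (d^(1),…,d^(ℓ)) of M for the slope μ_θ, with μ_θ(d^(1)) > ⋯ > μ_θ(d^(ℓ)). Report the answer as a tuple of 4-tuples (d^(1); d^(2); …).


Interval decomposition of M: I[1,4]^2, I[2,2]^2, I[4,4]^2.
HN type (ℓ=4): μ^(1)=23; μ^(2)=3; μ^(3)=-13; μ^(4)=-19

((0, 2, 0, 0); (0, 2, 2, 2); (0, 0, 0, 2); (2, 0, 0, 0))


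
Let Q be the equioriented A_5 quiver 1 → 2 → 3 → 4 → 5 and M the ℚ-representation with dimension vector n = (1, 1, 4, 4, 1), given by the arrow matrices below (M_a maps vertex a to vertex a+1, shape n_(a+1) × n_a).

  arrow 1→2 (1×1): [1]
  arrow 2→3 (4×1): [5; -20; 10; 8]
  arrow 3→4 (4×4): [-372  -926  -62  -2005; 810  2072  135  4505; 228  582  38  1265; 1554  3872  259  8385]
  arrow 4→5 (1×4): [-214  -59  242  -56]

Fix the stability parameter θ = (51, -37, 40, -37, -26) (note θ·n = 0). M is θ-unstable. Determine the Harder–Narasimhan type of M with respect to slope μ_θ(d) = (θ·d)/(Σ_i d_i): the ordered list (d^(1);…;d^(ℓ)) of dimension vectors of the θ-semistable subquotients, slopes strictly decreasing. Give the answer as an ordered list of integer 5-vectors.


Via rank(M_{q-1}∘⋯∘M_p): M ≅ I[1,3], I[3,3], I[3,4], I[3,5], I[4,4]^2.
μ_θ-semistable layers: μ^(1)=40; μ^(2)=7; μ^(3)=3/2; μ^(4)=-23/3; μ^(5)=-37

((0, 0, 2, 0, 0); (1, 1, 0, 0, 0); (0, 0, 1, 1, 0); (0, 0, 1, 1, 1); (0, 0, 0, 2, 0))


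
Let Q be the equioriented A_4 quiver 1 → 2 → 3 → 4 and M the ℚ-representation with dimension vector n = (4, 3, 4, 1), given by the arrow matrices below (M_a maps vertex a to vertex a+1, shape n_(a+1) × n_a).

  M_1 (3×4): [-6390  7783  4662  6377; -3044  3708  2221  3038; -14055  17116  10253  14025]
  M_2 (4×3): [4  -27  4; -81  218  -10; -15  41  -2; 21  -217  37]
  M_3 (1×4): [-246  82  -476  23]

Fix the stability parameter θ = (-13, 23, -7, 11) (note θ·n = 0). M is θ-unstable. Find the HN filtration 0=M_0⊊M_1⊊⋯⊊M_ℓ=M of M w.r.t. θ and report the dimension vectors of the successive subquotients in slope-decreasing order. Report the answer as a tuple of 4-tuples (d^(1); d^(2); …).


Interval decomposition of M: I[1,1], I[1,3]^2, I[1,4], I[3,3].
HN type (ℓ=4): μ^(1)=11; μ^(2)=8; μ^(3)=-7; μ^(4)=-13

((0, 0, 0, 1); (0, 3, 3, 0); (0, 0, 1, 0); (4, 0, 0, 0))


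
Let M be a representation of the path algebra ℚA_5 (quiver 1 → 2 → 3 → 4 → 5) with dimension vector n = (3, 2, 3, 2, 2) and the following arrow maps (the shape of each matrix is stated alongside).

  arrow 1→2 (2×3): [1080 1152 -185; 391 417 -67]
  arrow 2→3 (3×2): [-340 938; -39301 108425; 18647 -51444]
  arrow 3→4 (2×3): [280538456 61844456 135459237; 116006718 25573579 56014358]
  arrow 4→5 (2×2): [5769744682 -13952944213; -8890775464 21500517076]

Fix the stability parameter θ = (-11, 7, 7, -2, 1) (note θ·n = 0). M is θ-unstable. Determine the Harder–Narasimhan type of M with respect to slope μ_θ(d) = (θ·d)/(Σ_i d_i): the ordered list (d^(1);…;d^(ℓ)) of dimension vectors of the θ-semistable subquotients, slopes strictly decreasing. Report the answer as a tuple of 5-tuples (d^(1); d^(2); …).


Interval decomposition of M: I[1,1], I[1,4], I[1,5], I[3,3], I[5,5].
HN type (ℓ=5): μ^(1)=7; μ^(2)=4; μ^(3)=13/4; μ^(4)=1; μ^(5)=-11

((0, 0, 1, 0, 0); (0, 1, 1, 1, 0); (0, 1, 1, 1, 1); (0, 0, 0, 0, 1); (3, 0, 0, 0, 0))


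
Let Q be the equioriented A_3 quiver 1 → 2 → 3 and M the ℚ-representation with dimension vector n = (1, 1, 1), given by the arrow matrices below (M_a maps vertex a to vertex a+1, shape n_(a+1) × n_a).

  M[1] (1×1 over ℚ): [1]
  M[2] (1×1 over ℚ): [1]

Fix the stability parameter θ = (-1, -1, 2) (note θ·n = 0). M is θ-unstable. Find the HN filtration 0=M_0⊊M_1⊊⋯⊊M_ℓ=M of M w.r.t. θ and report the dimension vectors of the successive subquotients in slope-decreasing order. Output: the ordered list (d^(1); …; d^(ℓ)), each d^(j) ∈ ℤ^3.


Barcode: M ≅ I[1,3]. HN layers by μ_θ (2 steps, strictly decreasing):
  μ^(1)=2; μ^(2)=-1

((0, 0, 1); (1, 1, 0))


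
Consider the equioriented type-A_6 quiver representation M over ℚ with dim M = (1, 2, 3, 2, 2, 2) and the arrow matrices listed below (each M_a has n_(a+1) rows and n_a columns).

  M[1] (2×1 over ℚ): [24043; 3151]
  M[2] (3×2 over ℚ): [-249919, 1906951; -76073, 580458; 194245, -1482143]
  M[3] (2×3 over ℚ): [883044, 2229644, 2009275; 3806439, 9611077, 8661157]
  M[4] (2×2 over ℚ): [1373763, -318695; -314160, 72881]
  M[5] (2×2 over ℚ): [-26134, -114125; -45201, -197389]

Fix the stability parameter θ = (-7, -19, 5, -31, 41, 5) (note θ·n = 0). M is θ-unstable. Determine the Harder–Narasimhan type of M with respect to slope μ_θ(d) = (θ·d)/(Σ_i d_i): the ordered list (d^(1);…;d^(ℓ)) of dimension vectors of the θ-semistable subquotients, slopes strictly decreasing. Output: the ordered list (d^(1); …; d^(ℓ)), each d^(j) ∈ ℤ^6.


Barcode: M ≅ I[1,6], I[2,6], I[3,3]. HN layers by μ_θ (4 steps, strictly decreasing):
  μ^(1)=23; μ^(2)=5; μ^(3)=-13; μ^(4)=-19

((0, 0, 0, 0, 2, 2); (0, 0, 1, 0, 0, 0); (1, 1, 2, 2, 0, 0); (0, 1, 0, 0, 0, 0))


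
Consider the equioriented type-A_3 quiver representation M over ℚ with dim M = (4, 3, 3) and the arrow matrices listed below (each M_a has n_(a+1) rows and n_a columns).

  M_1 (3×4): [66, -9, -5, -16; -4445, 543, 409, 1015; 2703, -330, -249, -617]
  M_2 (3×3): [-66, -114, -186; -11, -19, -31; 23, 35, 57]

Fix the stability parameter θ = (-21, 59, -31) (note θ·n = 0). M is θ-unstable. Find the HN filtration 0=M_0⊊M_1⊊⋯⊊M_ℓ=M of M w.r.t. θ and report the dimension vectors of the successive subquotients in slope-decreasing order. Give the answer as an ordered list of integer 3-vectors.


Interval decomposition of M: I[1,1], I[1,2], I[1,3]^2, I[3,3].
HN type (ℓ=4): μ^(1)=59; μ^(2)=14; μ^(3)=-21; μ^(4)=-31

((0, 1, 0); (0, 2, 2); (4, 0, 0); (0, 0, 1))


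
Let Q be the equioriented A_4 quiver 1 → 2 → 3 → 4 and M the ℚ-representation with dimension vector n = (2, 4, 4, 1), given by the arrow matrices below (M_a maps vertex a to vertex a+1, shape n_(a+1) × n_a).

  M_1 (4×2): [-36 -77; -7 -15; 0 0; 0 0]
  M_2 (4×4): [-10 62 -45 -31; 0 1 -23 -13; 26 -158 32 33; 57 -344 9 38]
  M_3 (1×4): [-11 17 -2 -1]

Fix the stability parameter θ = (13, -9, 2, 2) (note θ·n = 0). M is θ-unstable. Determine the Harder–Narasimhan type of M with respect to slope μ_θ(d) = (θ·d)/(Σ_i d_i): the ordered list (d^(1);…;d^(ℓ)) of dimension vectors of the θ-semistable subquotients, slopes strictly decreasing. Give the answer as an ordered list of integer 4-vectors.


Interval decomposition of M: I[1,3], I[1,4], I[2,3]^2.
HN type (ℓ=2): μ^(1)=2; μ^(2)=-9

((2, 2, 4, 1); (0, 2, 0, 0))


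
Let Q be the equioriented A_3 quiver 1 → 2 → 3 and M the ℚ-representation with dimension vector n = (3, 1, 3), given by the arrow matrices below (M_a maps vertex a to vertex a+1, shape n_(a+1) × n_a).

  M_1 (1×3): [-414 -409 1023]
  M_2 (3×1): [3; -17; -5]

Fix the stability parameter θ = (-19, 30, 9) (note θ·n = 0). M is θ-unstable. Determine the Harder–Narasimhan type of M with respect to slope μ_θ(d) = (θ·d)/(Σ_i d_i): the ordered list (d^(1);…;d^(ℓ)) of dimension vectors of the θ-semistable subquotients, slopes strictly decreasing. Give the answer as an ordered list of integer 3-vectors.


Via rank(M_{q-1}∘⋯∘M_p): M ≅ I[1,1]^2, I[1,3], I[3,3]^2.
μ_θ-semistable layers: μ^(1)=39/2; μ^(2)=9; μ^(3)=-19

((0, 1, 1); (0, 0, 2); (3, 0, 0))


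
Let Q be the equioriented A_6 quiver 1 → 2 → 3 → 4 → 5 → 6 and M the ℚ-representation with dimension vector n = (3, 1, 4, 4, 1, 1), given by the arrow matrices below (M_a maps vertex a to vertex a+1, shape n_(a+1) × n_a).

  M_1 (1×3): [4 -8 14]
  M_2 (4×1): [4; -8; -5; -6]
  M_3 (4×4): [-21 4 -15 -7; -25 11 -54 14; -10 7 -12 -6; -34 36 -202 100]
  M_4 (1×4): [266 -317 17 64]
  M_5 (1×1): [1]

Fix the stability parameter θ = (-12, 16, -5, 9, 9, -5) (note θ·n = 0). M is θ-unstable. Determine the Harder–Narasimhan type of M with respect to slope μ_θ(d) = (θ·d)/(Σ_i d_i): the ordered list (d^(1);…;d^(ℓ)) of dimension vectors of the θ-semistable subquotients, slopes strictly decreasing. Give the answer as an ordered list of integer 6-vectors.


Interval decomposition of M: I[1,1]^2, I[1,6], I[3,4]^3.
HN type (ℓ=4): μ^(1)=9; μ^(2)=24/5; μ^(3)=-5; μ^(4)=-12

((0, 0, 0, 3, 0, 0); (0, 1, 1, 1, 1, 1); (0, 0, 3, 0, 0, 0); (3, 0, 0, 0, 0, 0))


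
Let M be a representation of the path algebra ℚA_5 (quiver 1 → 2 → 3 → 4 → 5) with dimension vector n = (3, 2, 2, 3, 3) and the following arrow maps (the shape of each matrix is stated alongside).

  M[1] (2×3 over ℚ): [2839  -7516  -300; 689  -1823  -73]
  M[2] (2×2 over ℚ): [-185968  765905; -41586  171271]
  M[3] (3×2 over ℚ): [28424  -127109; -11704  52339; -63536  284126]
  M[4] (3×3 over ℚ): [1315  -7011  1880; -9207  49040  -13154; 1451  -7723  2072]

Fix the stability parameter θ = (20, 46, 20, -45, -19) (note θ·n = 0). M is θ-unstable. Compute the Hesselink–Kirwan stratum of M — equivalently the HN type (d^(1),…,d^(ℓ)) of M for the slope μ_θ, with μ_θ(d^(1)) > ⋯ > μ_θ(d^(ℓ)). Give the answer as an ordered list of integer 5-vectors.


Via rank(M_{q-1}∘⋯∘M_p): M ≅ I[1,1], I[1,3], I[1,5], I[4,4], I[4,5], I[5,5].
μ_θ-semistable layers: μ^(1)=33; μ^(2)=20; μ^(3)=22/5; μ^(4)=-19; μ^(5)=-45

((0, 1, 1, 0, 0); (2, 0, 0, 0, 0); (1, 1, 1, 1, 1); (0, 0, 0, 0, 2); (0, 0, 0, 2, 0))


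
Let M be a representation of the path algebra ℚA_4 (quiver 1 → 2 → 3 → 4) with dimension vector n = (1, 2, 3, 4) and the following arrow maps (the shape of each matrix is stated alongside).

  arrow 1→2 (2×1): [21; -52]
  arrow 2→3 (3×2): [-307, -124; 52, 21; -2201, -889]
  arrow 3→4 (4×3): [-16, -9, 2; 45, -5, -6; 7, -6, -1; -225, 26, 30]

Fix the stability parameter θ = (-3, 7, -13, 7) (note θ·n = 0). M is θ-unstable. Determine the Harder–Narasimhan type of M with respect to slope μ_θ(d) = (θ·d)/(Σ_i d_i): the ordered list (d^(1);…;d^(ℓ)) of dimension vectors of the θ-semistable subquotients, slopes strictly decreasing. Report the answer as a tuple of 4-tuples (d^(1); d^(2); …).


Interval decomposition of M: I[1,4], I[2,4], I[3,4], I[4,4].
HN type (ℓ=3): μ^(1)=7; μ^(2)=-3; μ^(3)=-13

((0, 0, 0, 4); (1, 2, 2, 0); (0, 0, 1, 0))


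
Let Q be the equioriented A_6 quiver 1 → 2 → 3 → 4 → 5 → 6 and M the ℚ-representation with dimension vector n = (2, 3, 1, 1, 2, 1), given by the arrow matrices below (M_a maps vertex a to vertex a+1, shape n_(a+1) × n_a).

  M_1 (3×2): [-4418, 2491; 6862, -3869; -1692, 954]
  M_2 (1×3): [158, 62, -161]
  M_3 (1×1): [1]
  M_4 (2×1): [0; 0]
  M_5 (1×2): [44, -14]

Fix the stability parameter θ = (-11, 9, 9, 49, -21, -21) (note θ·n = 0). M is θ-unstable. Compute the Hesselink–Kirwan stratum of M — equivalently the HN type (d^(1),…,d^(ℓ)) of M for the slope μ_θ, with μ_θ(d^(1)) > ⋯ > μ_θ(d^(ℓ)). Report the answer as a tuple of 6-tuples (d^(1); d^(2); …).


Barcode: M ≅ I[1,1], I[1,4], I[2,2]^2, I[5,5], I[5,6]. HN layers by μ_θ (4 steps, strictly decreasing):
  μ^(1)=49; μ^(2)=9; μ^(3)=-11; μ^(4)=-21

((0, 0, 0, 1, 0, 0); (0, 3, 1, 0, 0, 0); (2, 0, 0, 0, 0, 0); (0, 0, 0, 0, 2, 1))


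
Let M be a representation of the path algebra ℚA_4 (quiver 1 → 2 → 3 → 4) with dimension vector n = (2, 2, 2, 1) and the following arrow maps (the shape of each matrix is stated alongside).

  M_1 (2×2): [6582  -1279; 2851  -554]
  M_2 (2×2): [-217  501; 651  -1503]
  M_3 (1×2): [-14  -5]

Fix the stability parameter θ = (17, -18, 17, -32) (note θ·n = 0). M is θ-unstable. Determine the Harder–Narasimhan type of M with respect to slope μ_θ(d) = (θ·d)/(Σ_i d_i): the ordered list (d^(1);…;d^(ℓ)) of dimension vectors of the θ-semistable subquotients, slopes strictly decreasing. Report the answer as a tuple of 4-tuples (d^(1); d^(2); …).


Via rank(M_{q-1}∘⋯∘M_p): M ≅ I[1,2], I[1,4], I[3,3].
μ_θ-semistable layers: μ^(1)=17; μ^(2)=-1/2; μ^(3)=-4

((0, 0, 1, 0); (1, 1, 0, 0); (1, 1, 1, 1))


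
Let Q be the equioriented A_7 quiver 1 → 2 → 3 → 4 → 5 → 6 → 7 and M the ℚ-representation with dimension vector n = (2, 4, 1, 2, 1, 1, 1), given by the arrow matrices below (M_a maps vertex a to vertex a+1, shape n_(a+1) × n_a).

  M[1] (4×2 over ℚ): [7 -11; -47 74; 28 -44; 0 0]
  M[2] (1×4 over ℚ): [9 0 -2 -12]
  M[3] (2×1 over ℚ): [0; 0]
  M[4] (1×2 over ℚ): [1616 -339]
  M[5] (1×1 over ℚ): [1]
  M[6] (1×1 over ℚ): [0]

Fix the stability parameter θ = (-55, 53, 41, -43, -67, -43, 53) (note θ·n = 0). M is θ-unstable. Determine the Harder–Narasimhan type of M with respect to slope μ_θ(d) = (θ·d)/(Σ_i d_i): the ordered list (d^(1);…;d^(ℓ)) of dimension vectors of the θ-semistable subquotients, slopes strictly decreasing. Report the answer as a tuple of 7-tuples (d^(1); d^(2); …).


Barcode: M ≅ I[1,2], I[1,3], I[2,2]^2, I[4,4], I[4,6], I[7,7]. HN layers by μ_θ (4 steps, strictly decreasing):
  μ^(1)=53; μ^(2)=47; μ^(3)=-43; μ^(4)=-55

((0, 3, 0, 0, 0, 0, 1); (0, 1, 1, 0, 0, 0, 0); (0, 0, 0, 1, 0, 1, 0); (2, 0, 0, 1, 1, 0, 0))


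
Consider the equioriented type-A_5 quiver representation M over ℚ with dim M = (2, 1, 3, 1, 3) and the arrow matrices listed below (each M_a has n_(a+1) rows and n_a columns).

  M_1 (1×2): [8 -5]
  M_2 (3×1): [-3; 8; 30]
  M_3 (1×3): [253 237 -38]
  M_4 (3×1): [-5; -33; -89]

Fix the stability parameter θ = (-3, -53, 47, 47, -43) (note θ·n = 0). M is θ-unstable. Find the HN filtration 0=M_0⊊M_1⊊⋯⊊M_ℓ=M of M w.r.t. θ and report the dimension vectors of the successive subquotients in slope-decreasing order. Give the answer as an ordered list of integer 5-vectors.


Via rank(M_{q-1}∘⋯∘M_p): M ≅ I[1,1], I[1,5], I[3,3]^2, I[5,5]^2.
μ_θ-semistable layers: μ^(1)=47; μ^(2)=17; μ^(3)=-3; μ^(4)=-28; μ^(5)=-43

((0, 0, 2, 0, 0); (0, 0, 1, 1, 1); (1, 0, 0, 0, 0); (1, 1, 0, 0, 0); (0, 0, 0, 0, 2))


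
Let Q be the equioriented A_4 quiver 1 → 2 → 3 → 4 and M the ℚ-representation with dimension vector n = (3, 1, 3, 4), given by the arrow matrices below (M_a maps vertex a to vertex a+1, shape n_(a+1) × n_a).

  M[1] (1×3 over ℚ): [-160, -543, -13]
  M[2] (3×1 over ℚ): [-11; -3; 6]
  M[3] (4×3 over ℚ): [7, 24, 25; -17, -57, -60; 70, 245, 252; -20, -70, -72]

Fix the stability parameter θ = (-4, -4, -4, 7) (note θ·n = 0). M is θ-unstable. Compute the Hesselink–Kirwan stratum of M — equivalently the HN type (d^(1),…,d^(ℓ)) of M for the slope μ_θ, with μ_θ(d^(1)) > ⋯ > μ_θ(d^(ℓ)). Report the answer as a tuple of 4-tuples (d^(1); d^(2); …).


Barcode: M ≅ I[1,1]^2, I[1,4], I[3,4]^2, I[4,4]. HN layers by μ_θ (2 steps, strictly decreasing):
  μ^(1)=7; μ^(2)=-4

((0, 0, 0, 4); (3, 1, 3, 0))


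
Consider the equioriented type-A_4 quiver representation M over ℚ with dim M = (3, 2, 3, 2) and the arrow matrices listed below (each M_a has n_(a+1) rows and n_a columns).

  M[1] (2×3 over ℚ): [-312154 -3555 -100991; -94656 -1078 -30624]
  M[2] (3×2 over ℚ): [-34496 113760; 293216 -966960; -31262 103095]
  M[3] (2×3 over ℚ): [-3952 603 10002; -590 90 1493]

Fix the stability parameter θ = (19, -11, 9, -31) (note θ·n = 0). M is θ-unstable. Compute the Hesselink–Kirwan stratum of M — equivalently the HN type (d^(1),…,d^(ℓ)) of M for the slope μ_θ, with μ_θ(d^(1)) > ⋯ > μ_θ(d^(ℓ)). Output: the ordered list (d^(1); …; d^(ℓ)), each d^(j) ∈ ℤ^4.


Interval decomposition of M: I[1,1], I[1,2], I[1,4], I[3,3], I[3,4].
HN type (ℓ=5): μ^(1)=19; μ^(2)=9; μ^(3)=4; μ^(4)=-7/2; μ^(5)=-11

((1, 0, 0, 0); (0, 0, 1, 0); (1, 1, 0, 0); (1, 1, 1, 1); (0, 0, 1, 1))
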